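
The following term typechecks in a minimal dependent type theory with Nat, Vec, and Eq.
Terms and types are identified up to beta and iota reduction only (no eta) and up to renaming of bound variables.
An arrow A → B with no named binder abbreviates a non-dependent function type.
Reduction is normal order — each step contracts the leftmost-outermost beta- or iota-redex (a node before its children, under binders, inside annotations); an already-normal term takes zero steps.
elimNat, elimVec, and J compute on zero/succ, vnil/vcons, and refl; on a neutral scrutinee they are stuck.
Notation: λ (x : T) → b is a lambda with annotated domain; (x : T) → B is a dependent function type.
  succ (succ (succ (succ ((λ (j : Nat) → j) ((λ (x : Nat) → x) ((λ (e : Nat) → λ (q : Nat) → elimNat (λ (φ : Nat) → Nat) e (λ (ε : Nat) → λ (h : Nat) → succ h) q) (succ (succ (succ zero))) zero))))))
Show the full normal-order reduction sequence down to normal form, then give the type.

reduction (normal order):
  succ (succ (succ (succ ((λ (j : Nat) → j) ((λ (x : Nat) → x) ((λ (e : Nat) → λ (q : Nat) → elimNat (λ (φ : Nat) → Nat) e (λ (ε : Nat) → λ (h : Nat) → succ h) q) (succ (succ (succ zero))) zero))))))
  ~> succ (succ (succ (succ ((λ (j : Nat) → j) ((λ (x : Nat) → λ (e : Nat) → elimNat (λ (q : Nat) → Nat) x (λ (φ : Nat) → λ (ε : Nat) → succ ε) e) (succ (succ (succ zero))) zero)))))
  ~> succ (succ (succ (succ ((λ (j : Nat) → λ (x : Nat) → elimNat (λ (e : Nat) → Nat) j (λ (q : Nat) → λ (φ : Nat) → succ φ) x) (succ (succ (succ zero))) zero))))
  ~> succ (succ (succ (succ ((λ (j : Nat) → elimNat (λ (x : Nat) → Nat) (succ (succ (succ zero))) (λ (e : Nat) → λ (q : Nat) → succ q) j) zero))))
  ~> succ (succ (succ (succ (elimNat (λ (j : Nat) → Nat) (succ (succ (succ zero))) (λ (x : Nat) → λ (e : Nat) → succ e) zero))))
  ~> succ (succ (succ (succ (succ (succ (succ zero))))))
the term's type:
  Nat


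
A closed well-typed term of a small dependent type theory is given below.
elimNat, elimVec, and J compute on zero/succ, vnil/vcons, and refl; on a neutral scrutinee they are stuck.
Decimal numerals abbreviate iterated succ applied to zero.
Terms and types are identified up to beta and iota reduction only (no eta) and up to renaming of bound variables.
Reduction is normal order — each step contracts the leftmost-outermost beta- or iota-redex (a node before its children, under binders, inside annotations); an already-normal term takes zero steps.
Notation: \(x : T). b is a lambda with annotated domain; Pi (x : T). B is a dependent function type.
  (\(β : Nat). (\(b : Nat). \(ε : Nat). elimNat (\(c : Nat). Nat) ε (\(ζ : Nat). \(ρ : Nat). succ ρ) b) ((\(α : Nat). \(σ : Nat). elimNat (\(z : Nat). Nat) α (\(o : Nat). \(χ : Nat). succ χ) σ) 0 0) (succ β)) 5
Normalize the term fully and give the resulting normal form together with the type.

reduced normal form:
  6
type:
  Nat


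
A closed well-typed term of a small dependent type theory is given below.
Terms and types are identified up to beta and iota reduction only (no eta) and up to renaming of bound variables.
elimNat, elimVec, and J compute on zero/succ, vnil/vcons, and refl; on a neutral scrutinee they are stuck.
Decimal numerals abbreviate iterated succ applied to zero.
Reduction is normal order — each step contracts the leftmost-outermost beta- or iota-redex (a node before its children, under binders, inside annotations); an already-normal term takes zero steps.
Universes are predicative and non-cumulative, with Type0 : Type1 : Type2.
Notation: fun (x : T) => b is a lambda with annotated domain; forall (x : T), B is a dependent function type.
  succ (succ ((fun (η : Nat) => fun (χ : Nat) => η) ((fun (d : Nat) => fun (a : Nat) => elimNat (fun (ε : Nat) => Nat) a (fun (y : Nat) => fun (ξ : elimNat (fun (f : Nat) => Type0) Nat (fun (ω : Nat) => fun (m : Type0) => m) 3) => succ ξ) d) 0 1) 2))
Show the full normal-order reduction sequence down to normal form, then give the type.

normal-order reduction:
  succ (succ ((fun (η : Nat) => fun (χ : Nat) => η) ((fun (d : Nat) => fun (a : Nat) => elimNat (fun (ε : Nat) => Nat) a (fun (y : Nat) => fun (ξ : elimNat (fun (f : Nat) => Type0) Nat (fun (ω : Nat) => fun (m : Type0) => m) 3) => succ ξ) d) 0 1) 2))
  ~> succ (succ ((fun (η : Nat) => (fun (χ : Nat) => fun (d : Nat) => elimNat (fun (a : Nat) => Nat) d (fun (ε : Nat) => fun (y : elimNat (fun (ξ : Nat) => Type0) Nat (fun (f : Nat) => fun (ω : Type0) => ω) 3) => succ y) χ) 0 1) 2))
  ~> succ (succ ((fun (η : Nat) => fun (χ : Nat) => elimNat (fun (d : Nat) => Nat) χ (fun (a : Nat) => fun (ε : elimNat (fun (y : Nat) => Type0) Nat (fun (ξ : Nat) => fun (f : Type0) => f) 3) => succ ε) η) 0 1))
  ~> succ (succ ((fun (η : Nat) => elimNat (fun (χ : Nat) => Nat) η (fun (d : Nat) => fun (a : elimNat (fun (ε : Nat) => Type0) Nat (fun (y : Nat) => fun (ξ : Type0) => ξ) 3) => succ a) 0) 1))
  ~> succ (succ (elimNat (fun (η : Nat) => Nat) 1 (fun (χ : Nat) => fun (d : elimNat (fun (a : Nat) => Type0) Nat (fun (ε : Nat) => fun (y : Type0) => y) 3) => succ d) 0))
  ~> 3
the term's type:
  Nat


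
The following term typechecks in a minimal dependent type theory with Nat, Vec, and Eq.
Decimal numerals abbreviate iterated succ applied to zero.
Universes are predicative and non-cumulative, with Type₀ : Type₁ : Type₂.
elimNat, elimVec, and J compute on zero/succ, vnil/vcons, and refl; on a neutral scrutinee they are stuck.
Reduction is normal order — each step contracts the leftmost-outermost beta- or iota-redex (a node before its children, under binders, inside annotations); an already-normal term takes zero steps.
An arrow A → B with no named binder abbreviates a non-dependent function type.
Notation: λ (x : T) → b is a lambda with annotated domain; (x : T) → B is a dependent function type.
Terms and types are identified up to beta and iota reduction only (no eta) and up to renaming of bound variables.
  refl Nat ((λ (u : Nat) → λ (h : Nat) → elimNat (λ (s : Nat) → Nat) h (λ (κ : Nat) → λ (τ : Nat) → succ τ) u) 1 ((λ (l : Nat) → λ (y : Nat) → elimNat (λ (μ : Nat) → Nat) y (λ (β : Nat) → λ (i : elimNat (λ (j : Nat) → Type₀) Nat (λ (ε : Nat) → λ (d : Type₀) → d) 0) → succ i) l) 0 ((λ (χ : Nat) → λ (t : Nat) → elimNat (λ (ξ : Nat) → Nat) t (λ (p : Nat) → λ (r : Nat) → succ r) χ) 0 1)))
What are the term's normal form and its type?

resulting normal form:
  refl Nat 2
inferred type:
  Eq Nat 2 2
observation: 12 normal-order steps normalize the term, beginning with a beta-redex.


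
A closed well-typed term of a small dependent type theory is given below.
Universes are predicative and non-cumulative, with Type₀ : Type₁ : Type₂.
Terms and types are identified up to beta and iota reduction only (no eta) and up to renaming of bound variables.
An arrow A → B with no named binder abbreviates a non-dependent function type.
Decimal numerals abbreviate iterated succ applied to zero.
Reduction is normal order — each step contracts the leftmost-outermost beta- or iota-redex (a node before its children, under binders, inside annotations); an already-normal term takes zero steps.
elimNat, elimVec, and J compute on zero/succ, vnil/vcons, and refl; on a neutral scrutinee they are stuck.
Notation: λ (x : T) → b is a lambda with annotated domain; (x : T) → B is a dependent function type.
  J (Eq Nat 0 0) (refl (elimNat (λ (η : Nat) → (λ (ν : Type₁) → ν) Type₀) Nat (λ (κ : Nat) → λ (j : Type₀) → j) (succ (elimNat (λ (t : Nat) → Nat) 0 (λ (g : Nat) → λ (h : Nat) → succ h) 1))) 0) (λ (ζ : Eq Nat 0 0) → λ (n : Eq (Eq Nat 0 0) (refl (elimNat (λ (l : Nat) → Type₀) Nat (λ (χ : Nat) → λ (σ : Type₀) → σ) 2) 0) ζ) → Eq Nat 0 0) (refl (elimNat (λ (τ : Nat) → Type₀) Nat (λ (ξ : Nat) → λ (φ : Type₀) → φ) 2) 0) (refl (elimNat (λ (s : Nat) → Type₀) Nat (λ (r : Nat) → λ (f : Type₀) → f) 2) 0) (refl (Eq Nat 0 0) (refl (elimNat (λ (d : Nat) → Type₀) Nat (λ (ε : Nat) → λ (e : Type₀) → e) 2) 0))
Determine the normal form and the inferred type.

normal form:
  refl Nat 0
type:
  Eq Nat 0 0


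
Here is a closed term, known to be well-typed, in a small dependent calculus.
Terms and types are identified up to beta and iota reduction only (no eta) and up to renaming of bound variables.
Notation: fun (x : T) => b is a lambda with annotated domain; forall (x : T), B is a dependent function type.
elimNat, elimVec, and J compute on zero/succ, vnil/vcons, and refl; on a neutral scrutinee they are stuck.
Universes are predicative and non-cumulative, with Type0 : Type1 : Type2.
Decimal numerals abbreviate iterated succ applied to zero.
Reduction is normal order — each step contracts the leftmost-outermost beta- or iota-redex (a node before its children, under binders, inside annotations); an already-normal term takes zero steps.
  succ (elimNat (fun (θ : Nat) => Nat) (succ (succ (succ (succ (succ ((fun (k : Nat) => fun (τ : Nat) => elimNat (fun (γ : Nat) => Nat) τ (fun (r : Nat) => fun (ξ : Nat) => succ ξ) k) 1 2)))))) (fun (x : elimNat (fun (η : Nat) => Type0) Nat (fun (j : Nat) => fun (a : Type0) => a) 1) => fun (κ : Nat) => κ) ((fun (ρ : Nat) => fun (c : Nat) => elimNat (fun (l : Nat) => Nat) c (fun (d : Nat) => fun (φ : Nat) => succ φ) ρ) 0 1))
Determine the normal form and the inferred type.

resulting normal form:
  9
the term's type:
  Nat


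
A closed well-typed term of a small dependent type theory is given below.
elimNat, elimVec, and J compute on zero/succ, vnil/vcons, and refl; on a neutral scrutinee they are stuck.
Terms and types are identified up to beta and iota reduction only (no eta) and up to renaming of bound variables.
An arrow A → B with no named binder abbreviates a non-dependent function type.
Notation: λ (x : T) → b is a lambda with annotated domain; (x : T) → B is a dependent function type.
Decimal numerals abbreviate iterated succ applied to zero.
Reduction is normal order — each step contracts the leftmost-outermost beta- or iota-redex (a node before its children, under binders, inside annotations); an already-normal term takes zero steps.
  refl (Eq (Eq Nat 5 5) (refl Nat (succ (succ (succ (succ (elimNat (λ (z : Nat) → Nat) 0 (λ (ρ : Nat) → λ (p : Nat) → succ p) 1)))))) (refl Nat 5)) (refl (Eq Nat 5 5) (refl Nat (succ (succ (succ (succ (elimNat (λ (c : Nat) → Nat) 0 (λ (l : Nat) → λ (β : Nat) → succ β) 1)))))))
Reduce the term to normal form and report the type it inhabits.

resulting normal form:
  refl (Eq (Eq Nat 5 5) (refl Nat 5) (refl Nat 5)) (refl (Eq Nat 5 5) (refl Nat 5))
the term's type:
  Eq (Eq (Eq Nat 5 5) (refl Nat 5) (refl Nat 5)) (refl (Eq Nat 5 5) (refl Nat 5)) (refl (Eq Nat 5 5) (refl Nat 5))
observation: 8 normal-order steps separate the term from its normal form.


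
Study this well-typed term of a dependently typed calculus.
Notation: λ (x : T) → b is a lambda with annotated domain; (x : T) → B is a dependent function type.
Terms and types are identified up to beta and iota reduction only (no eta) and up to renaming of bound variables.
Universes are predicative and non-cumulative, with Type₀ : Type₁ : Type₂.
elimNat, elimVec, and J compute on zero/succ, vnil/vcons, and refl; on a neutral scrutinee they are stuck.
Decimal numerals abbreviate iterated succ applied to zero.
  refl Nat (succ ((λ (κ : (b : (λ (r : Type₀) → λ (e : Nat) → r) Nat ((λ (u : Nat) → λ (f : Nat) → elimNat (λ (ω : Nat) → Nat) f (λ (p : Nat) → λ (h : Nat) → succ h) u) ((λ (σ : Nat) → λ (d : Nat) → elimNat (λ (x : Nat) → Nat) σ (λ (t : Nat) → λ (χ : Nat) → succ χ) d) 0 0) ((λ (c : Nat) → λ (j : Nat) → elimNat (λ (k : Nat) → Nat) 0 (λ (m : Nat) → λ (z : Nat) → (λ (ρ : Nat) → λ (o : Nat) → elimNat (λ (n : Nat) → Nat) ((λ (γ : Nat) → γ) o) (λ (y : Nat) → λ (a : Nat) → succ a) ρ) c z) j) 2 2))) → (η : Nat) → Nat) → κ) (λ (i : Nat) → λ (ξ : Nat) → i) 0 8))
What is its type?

the term's type:
  Eq Nat 1 1


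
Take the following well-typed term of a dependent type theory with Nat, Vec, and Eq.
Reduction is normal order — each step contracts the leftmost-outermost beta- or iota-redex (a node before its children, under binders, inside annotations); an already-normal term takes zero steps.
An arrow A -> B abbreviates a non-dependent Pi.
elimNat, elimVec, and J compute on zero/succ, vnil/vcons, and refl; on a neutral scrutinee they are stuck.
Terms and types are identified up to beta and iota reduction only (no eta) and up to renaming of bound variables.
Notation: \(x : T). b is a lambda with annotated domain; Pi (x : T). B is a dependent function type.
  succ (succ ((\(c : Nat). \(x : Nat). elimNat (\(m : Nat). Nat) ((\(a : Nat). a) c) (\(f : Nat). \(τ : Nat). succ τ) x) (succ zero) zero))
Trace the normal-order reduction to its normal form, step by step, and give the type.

reduction (normal order):
  succ (succ ((\(c : Nat). \(x : Nat). elimNat (\(m : Nat). Nat) ((\(a : Nat). a) c) (\(f : Nat). \(τ : Nat). succ τ) x) (succ zero) zero))
  ~> succ (succ ((\(c : Nat). elimNat (\(x : Nat). Nat) ((\(m : Nat). m) (succ zero)) (\(a : Nat). \(f : Nat). succ f) c) zero))
  ~> succ (succ (elimNat (\(c : Nat). Nat) ((\(x : Nat). x) (succ zero)) (\(m : Nat). \(a : Nat). succ a) zero))
  ~> succ (succ ((\(c : Nat). c) (succ zero)))
  ~> succ (succ (succ zero))
type:
  Nat


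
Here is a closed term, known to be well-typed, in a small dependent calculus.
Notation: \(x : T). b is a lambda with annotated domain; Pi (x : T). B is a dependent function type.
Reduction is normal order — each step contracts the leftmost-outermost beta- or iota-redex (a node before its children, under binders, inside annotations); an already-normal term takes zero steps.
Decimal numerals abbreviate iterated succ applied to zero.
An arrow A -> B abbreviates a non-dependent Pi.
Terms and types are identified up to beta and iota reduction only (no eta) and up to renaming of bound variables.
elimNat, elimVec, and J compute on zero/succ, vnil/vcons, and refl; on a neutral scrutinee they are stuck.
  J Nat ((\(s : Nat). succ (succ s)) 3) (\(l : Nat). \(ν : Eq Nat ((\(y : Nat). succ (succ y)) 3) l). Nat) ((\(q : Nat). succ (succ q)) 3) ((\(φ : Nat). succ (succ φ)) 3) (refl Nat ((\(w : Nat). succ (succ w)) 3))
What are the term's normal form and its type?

reduced normal form:
  5
the term's type:
  Nat


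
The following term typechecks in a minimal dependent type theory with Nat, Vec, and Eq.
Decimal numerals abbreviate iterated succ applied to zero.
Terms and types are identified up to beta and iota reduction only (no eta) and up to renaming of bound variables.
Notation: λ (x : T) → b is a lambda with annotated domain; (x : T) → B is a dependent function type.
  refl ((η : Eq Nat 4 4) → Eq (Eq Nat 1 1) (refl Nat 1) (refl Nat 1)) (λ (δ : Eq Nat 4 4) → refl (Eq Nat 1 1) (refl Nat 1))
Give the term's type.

type:
  Eq ((η : Eq Nat 4 4) → Eq (Eq Nat 1 1) (refl Nat 1) (refl Nat 1)) (λ (δ : Eq Nat 4 4) → refl (Eq Nat 1 1) (refl Nat 1)) (λ (f : Eq Nat 4 4) → refl (Eq Nat 1 1) (refl Nat 1))


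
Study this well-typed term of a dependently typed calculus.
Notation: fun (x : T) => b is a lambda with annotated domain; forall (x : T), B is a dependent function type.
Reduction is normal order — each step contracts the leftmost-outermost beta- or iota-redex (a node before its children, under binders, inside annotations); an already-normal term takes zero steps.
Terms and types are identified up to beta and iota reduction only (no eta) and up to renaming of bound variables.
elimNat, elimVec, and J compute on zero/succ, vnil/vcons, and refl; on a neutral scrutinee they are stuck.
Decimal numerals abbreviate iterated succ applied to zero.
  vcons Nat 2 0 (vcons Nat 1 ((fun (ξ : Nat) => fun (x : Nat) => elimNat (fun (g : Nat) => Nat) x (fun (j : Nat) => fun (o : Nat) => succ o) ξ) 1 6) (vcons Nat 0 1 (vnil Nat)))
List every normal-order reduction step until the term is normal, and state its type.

reduction (normal order):
  vcons Nat 2 0 (vcons Nat 1 ((fun (ξ : Nat) => fun (x : Nat) => elimNat (fun (g : Nat) => Nat) x (fun (j : Nat) => fun (o : Nat) => succ o) ξ) 1 6) (vcons Nat 0 1 (vnil Nat)))
  ~> vcons Nat 2 0 (vcons Nat 1 ((fun (ξ : Nat) => elimNat (fun (x : Nat) => Nat) ξ (fun (g : Nat) => fun (j : Nat) => succ j) 1) 6) (vcons Nat 0 1 (vnil Nat)))
  ~> vcons Nat 2 0 (vcons Nat 1 (elimNat (fun (ξ : Nat) => Nat) 6 (fun (x : Nat) => fun (g : Nat) => succ g) 1) (vcons Nat 0 1 (vnil Nat)))
  ~> vcons Nat 2 0 (vcons Nat 1 ((fun (ξ : Nat) => fun (x : Nat) => succ x) 0 (elimNat (fun (g : Nat) => Nat) 6 (fun (j : Nat) => fun (o : Nat) => succ o) 0)) (vcons Nat 0 1 (vnil Nat)))
  ~> vcons Nat 2 0 (vcons Nat 1 ((fun (ξ : Nat) => succ ξ) (elimNat (fun (x : Nat) => Nat) 6 (fun (g : Nat) => fun (j : Nat) => succ j) 0)) (vcons Nat 0 1 (vnil Nat)))
  ~> vcons Nat 2 0 (vcons Nat 1 (succ (elimNat (fun (ξ : Nat) => Nat) 6 (fun (x : Nat) => fun (g : Nat) => succ g) 0)) (vcons Nat 0 1 (vnil Nat)))
  ~> vcons Nat 2 0 (vcons Nat 1 7 (vcons Nat 0 1 (vnil Nat)))
type:
  Vec Nat 3


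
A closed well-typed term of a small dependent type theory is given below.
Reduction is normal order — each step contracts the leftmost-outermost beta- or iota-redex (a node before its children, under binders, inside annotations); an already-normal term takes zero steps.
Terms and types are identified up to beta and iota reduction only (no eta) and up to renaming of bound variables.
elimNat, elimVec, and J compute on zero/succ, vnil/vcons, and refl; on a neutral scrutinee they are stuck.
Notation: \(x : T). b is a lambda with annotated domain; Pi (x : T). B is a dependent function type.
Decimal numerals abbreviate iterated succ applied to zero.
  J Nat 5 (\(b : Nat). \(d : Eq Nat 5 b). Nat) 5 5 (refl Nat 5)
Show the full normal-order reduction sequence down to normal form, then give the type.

normal-order reduction sequence:
  J Nat 5 (\(b : Nat). \(d : Eq Nat 5 b). Nat) 5 5 (refl Nat 5)
  ~> 5
the term's type:
  Nat


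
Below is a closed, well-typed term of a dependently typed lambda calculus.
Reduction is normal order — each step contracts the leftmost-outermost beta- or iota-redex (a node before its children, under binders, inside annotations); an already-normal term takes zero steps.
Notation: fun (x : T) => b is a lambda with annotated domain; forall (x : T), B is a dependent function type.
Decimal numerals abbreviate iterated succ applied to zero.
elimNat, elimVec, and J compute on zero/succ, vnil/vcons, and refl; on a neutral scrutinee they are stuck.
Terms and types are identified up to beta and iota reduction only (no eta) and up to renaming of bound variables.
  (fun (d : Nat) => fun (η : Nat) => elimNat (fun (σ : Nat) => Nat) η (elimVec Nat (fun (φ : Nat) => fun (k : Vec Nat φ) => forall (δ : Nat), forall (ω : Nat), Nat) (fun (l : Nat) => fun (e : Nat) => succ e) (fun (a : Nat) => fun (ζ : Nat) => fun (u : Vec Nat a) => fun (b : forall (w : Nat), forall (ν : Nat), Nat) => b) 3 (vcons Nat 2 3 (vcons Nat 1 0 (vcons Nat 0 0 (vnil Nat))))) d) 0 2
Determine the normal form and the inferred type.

normal form:
  2
type:
  Nat


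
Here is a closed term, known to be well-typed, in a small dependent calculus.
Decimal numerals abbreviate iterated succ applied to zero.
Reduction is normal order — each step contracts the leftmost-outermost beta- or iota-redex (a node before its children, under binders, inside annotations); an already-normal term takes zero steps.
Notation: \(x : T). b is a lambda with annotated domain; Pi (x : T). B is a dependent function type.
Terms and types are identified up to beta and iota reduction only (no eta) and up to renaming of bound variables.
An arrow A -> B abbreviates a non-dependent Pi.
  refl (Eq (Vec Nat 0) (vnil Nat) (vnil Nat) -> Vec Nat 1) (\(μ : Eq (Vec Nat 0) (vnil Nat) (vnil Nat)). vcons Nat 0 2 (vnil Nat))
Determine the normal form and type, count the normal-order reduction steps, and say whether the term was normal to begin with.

normal form:
  refl (Eq (Vec Nat 0) (vnil Nat) (vnil Nat) -> Vec Nat 1) (\(μ : Eq (Vec Nat 0) (vnil Nat) (vnil Nat)). vcons Nat 0 2 (vnil Nat))
the term's type:
  Eq (Eq (Vec Nat 0) (vnil Nat) (vnil Nat) -> Vec Nat 1) (\(μ : Eq (Vec Nat 0) (vnil Nat) (vnil Nat)). vcons Nat 0 2 (vnil Nat)) (\(j : Eq (Vec Nat 0) (vnil Nat) (vnil Nat)). vcons Nat 0 2 (vnil Nat))
reduction steps (normal order): 0
started in normal form: yes


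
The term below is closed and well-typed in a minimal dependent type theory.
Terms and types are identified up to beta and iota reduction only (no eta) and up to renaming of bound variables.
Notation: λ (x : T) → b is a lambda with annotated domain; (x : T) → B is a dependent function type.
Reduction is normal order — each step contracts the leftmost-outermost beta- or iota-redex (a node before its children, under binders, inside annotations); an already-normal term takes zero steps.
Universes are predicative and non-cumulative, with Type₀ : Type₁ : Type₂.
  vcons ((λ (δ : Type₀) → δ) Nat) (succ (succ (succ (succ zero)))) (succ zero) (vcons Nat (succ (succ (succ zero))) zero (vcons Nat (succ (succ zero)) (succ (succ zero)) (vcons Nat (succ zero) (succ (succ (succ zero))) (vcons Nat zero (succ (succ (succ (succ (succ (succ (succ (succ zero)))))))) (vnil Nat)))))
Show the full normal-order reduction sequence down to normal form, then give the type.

normal-order reduction:
  vcons ((λ (δ : Type₀) → δ) Nat) (succ (succ (succ (succ zero)))) (succ zero) (vcons Nat (succ (succ (succ zero))) zero (vcons Nat (succ (succ zero)) (succ (succ zero)) (vcons Nat (succ zero) (succ (succ (succ zero))) (vcons Nat zero (succ (succ (succ (succ (succ (succ (succ (succ zero)))))))) (vnil Nat)))))
  ~> vcons Nat (succ (succ (succ (succ zero)))) (succ zero) (vcons Nat (succ (succ (succ zero))) zero (vcons Nat (succ (succ zero)) (succ (succ zero)) (vcons Nat (succ zero) (succ (succ (succ zero))) (vcons Nat zero (succ (succ (succ (succ (succ (succ (succ (succ zero)))))))) (vnil Nat)))))
the term's type:
  Vec Nat (succ (succ (succ (succ (succ zero)))))


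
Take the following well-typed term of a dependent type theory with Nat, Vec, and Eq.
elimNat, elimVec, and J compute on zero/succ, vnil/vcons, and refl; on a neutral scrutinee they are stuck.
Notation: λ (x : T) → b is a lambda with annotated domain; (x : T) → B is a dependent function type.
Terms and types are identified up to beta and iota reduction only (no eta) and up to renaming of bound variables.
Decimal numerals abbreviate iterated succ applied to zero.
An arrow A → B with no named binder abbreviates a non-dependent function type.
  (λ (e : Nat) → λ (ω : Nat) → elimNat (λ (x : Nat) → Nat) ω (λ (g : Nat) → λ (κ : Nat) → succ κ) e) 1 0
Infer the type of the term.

inferred type:
  Nat


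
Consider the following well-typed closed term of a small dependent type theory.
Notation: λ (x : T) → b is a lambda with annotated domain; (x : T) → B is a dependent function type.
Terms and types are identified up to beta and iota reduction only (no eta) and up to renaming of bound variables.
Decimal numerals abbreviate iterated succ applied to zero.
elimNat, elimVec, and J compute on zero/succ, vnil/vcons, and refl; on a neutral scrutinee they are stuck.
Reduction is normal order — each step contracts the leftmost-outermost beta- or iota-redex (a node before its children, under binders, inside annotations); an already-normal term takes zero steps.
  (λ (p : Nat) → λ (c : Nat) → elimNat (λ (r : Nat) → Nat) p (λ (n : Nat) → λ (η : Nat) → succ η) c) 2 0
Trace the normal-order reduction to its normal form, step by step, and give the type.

normal-order reduction sequence:
  (λ (p : Nat) → λ (c : Nat) → elimNat (λ (r : Nat) → Nat) p (λ (n : Nat) → λ (η : Nat) → succ η) c) 2 0
  ~> (λ (p : Nat) → elimNat (λ (c : Nat) → Nat) 2 (λ (r : Nat) → λ (n : Nat) → succ n) p) 0
  ~> elimNat (λ (p : Nat) → Nat) 2 (λ (c : Nat) → λ (r : Nat) → succ r) 0
  ~> 2
inferred type:
  Nat


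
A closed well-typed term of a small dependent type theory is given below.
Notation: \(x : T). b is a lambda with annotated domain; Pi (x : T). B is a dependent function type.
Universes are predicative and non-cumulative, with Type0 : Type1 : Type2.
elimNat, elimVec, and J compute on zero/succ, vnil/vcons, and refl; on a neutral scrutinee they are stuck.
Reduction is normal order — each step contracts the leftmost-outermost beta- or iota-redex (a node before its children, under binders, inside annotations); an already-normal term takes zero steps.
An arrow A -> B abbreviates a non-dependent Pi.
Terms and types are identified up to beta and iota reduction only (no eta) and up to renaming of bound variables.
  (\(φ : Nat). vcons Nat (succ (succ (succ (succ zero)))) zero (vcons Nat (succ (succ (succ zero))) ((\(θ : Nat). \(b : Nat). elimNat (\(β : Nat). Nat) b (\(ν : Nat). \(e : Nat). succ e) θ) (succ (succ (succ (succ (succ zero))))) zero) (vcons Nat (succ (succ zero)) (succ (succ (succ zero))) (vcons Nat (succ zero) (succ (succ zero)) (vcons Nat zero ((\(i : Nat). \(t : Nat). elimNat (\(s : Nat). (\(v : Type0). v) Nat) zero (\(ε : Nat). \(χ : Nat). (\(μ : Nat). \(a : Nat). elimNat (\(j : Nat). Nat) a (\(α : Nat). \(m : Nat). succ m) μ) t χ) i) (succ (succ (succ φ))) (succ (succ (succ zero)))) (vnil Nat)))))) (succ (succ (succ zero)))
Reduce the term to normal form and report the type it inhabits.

reduced normal form:
  vcons Nat (succ (succ (succ (succ zero)))) zero (vcons Nat (succ (succ (succ zero))) (succ (succ (succ (succ (succ zero))))) (vcons Nat (succ (succ zero)) (succ (succ (succ zero))) (vcons Nat (succ zero) (succ (succ zero)) (vcons Nat zero (succ (succ (succ (succ (succ (succ (succ (succ (succ (succ (succ (succ (succ (succ (succ (succ (succ (succ zero)))))))))))))))))) (vnil Nat)))))
inferred type:
  Vec Nat (succ (succ (succ (succ (succ zero)))))
observation: normalization takes exactly 112 steps under the normal-order strategy.


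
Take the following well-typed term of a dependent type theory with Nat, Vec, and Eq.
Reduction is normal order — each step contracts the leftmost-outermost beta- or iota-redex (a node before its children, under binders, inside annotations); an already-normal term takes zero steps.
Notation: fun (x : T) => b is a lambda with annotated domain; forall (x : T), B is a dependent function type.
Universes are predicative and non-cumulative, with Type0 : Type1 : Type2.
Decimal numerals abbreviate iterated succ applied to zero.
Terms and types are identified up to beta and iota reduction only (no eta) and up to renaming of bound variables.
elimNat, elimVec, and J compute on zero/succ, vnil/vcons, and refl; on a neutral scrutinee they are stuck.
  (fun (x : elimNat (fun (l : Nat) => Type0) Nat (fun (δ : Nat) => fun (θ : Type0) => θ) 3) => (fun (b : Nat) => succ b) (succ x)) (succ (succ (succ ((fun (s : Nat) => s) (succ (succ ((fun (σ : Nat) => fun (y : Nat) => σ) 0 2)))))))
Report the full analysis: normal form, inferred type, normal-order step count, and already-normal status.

reduced normal form:
  7
inferred type:
  Nat
reduction steps (normal order): 5
term was already normal: no
first contracted redex: a beta-redex


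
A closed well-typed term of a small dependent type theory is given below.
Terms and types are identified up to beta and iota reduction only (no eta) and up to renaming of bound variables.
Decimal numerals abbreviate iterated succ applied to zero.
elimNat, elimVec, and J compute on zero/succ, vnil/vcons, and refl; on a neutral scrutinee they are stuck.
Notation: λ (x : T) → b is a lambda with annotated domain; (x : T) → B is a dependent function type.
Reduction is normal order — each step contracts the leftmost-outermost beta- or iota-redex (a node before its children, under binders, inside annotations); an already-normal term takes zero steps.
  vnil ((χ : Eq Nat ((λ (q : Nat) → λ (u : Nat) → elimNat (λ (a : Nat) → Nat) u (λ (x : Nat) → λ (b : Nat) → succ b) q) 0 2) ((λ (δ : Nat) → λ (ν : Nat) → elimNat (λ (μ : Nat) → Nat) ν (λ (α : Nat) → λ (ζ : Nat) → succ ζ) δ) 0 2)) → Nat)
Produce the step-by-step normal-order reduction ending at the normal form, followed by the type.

reduction (normal order):
  vnil ((χ : Eq Nat ((λ (q : Nat) → λ (u : Nat) → elimNat (λ (a : Nat) → Nat) u (λ (x : Nat) → λ (b : Nat) → succ b) q) 0 2) ((λ (δ : Nat) → λ (ν : Nat) → elimNat (λ (μ : Nat) → Nat) ν (λ (α : Nat) → λ (ζ : Nat) → succ ζ) δ) 0 2)) → Nat)
  ~> vnil ((χ : Eq Nat ((λ (q : Nat) → elimNat (λ (u : Nat) → Nat) q (λ (a : Nat) → λ (x : Nat) → succ x) 0) 2) ((λ (b : Nat) → λ (δ : Nat) → elimNat (λ (ν : Nat) → Nat) δ (λ (μ : Nat) → λ (α : Nat) → succ α) b) 0 2)) → Nat)
  ~> vnil ((χ : Eq Nat (elimNat (λ (q : Nat) → Nat) 2 (λ (u : Nat) → λ (a : Nat) → succ a) 0) ((λ (x : Nat) → λ (b : Nat) → elimNat (λ (δ : Nat) → Nat) b (λ (ν : Nat) → λ (μ : Nat) → succ μ) x) 0 2)) → Nat)
  ~> vnil ((χ : Eq Nat 2 ((λ (q : Nat) → λ (u : Nat) → elimNat (λ (a : Nat) → Nat) u (λ (x : Nat) → λ (b : Nat) → succ b) q) 0 2)) → Nat)
  ~> vnil ((χ : Eq Nat 2 ((λ (q : Nat) → elimNat (λ (u : Nat) → Nat) q (λ (a : Nat) → λ (x : Nat) → succ x) 0) 2)) → Nat)
  ~> vnil ((χ : Eq Nat 2 (elimNat (λ (q : Nat) → Nat) 2 (λ (u : Nat) → λ (a : Nat) → succ a) 0)) → Nat)
  ~> vnil ((χ : Eq Nat 2 2) → Nat)
the term's type:
  Vec ((χ : Eq Nat 2 2) → Nat) 0


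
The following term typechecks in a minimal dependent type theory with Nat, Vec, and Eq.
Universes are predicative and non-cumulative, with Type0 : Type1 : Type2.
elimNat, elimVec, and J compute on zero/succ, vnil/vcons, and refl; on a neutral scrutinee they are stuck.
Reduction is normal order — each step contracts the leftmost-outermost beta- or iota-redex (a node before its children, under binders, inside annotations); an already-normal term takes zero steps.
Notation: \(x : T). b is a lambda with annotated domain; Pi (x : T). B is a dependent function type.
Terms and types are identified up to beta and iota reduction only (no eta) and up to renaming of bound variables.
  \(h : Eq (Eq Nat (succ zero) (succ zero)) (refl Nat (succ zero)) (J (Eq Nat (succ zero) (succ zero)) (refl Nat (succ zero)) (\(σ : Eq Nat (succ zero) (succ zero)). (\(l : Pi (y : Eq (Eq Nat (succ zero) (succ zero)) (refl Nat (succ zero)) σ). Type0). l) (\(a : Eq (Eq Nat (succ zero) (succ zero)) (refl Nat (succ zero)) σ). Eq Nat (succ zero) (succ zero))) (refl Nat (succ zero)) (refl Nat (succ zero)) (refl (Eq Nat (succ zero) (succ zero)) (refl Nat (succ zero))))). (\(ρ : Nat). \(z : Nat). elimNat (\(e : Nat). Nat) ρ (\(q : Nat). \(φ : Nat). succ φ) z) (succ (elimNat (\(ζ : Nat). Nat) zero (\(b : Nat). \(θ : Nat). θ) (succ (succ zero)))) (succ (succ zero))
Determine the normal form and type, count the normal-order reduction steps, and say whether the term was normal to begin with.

normal form:
  \(h : Eq (Eq Nat (succ zero) (succ zero)) (refl Nat (succ zero)) (refl Nat (succ zero))). succ (succ (succ zero))
the term's type:
  Pi (h : Eq (Eq Nat (succ zero) (succ zero)) (refl Nat (succ zero)) (refl Nat (succ zero))). Nat
normal-order step count: 17
started in normal form: no
first contracted redex: a J iota-redex


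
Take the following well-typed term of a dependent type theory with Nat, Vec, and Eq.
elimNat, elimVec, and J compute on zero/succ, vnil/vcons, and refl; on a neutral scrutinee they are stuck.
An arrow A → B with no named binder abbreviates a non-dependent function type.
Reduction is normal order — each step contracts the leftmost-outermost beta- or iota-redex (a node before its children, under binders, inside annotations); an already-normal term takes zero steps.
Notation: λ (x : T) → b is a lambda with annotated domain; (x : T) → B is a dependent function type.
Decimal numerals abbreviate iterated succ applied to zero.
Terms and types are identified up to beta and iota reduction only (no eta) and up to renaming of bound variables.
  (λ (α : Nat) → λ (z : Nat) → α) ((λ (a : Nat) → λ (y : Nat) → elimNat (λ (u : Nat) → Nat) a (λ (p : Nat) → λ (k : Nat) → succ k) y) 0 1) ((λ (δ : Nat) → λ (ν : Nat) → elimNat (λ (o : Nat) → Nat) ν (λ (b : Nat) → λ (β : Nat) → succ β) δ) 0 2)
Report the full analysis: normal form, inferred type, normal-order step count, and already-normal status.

normal form:
  1
inferred type:
  Nat
normal-order step count: 8
started in normal form: no
first redex: a beta-redex


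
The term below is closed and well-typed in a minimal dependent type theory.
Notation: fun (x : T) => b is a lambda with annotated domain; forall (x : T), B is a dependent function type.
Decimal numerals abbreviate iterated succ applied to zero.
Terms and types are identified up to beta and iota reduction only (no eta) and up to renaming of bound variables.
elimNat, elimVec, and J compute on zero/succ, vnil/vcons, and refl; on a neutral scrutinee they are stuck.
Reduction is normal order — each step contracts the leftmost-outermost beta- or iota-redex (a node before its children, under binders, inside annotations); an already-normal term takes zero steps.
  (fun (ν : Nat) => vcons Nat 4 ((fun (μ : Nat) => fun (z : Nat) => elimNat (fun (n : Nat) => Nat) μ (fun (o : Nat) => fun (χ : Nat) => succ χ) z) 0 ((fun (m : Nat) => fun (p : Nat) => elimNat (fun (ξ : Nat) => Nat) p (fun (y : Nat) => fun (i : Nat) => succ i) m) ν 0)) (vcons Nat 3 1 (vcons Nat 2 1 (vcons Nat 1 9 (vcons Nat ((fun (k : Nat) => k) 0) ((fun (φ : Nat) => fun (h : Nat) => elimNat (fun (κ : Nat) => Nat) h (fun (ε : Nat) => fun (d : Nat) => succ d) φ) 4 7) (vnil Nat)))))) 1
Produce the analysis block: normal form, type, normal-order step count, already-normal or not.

resulting normal form:
  vcons Nat 4 1 (vcons Nat 3 1 (vcons Nat 2 1 (vcons Nat 1 9 (vcons Nat 0 11 (vnil Nat)))))
the term's type:
  Vec Nat 5
steps to reach normal form (normal order): 29
term was already normal: no
first redex: a beta-redex


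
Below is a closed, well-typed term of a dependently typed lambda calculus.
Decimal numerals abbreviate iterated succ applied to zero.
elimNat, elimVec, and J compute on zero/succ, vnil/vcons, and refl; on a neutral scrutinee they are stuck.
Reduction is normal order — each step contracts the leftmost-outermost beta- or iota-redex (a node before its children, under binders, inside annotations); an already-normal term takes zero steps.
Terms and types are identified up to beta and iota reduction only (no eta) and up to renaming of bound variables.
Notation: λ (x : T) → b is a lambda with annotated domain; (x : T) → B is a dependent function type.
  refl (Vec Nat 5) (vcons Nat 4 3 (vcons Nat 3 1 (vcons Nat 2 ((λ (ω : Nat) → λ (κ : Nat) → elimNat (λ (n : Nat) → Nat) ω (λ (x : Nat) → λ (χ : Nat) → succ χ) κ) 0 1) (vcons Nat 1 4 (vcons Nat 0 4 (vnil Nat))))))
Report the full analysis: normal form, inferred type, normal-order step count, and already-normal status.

resulting normal form:
  refl (Vec Nat 5) (vcons Nat 4 3 (vcons Nat 3 1 (vcons Nat 2 1 (vcons Nat 1 4 (vcons Nat 0 4 (vnil Nat))))))
type:
  Eq (Vec Nat 5) (vcons Nat 4 3 (vcons Nat 3 1 (vcons Nat 2 1 (vcons Nat 1 4 (vcons Nat 0 4 (vnil Nat)))))) (vcons Nat 4 3 (vcons Nat 3 1 (vcons Nat 2 1 (vcons Nat 1 4 (vcons Nat 0 4 (vnil Nat))))))
steps to reach normal form (normal order): 6
term was already normal: no
first contracted redex: a beta-redex


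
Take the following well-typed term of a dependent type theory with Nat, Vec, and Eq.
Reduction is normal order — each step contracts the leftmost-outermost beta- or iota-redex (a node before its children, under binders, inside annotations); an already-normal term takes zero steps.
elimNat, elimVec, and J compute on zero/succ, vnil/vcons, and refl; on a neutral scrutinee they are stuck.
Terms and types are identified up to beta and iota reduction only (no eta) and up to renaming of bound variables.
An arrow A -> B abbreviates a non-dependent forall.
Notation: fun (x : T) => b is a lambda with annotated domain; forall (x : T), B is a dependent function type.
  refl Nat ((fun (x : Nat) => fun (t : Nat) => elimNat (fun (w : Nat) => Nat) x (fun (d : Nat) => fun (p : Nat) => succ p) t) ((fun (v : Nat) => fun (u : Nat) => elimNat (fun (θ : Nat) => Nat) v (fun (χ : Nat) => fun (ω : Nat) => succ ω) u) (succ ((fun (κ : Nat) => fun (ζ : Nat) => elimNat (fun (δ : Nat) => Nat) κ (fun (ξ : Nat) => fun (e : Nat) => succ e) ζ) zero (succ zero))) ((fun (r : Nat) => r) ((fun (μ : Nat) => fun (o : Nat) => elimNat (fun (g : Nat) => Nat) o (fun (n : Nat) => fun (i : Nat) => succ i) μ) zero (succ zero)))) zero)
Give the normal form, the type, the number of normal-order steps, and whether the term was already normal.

resulting normal form:
  refl Nat (succ (succ (succ zero)))
type:
  Eq Nat (succ (succ (succ zero))) (succ (succ (succ zero)))
normal-order step count: 19
already normal: no
first contracted redex: a beta-redex


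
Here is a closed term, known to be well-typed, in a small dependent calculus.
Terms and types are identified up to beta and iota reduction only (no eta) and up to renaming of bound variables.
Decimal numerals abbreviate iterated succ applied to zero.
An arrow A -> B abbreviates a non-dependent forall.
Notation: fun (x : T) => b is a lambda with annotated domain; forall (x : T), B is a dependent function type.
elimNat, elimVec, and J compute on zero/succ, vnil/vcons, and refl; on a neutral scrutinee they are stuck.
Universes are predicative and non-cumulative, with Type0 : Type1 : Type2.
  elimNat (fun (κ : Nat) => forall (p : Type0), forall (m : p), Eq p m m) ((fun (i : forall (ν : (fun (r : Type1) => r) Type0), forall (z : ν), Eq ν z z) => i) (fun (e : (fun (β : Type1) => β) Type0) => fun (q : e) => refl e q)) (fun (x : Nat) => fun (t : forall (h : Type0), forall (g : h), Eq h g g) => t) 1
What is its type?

the term's type:
  forall (κ : Type0), forall (p : κ), Eq κ p p


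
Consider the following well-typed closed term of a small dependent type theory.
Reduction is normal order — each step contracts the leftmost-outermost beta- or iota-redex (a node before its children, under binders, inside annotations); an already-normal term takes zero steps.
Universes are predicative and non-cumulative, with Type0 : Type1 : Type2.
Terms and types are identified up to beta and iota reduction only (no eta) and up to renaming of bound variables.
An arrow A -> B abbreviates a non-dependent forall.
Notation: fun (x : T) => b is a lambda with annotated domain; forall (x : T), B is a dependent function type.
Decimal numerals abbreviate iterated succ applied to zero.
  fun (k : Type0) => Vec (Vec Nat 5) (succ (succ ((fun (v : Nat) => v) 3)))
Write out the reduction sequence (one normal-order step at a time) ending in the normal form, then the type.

normal-order reduction:
  fun (k : Type0) => Vec (Vec Nat 5) (succ (succ ((fun (v : Nat) => v) 3)))
  ~> fun (k : Type0) => Vec (Vec Nat 5) 5
type:
  Type0 -> Type0


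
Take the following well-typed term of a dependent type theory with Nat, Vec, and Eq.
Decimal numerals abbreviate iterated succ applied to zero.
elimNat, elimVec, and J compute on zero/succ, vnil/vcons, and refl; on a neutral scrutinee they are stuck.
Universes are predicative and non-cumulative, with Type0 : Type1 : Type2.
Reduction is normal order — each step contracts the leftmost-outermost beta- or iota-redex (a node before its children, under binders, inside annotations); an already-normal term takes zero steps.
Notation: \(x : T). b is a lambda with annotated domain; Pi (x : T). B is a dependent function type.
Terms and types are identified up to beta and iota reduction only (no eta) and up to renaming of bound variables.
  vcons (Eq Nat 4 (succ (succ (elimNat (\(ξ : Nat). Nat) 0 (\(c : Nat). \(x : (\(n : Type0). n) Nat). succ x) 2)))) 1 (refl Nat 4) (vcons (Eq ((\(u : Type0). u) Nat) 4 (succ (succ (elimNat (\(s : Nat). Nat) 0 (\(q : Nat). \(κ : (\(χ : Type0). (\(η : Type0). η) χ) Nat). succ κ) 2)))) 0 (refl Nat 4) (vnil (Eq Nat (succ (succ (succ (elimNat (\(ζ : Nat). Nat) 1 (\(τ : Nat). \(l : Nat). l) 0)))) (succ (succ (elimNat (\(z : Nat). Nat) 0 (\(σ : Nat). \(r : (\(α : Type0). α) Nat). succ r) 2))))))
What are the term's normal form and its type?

reduced normal form:
  vcons (Eq Nat 4 4) 1 (refl Nat 4) (vcons (Eq Nat 4 4) 0 (refl Nat 4) (vnil (Eq Nat 4 4)))
the term's type:
  Vec (Eq Nat 4 4) 2
observation: contracting an elimNat iota-redex first, the term normalizes in 23 steps.
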